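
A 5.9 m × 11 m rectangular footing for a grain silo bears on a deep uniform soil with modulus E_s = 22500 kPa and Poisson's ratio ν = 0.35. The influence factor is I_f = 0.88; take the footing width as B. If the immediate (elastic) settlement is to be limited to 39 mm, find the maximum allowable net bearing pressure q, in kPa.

S_e = q·B·(1−ν²)/E_s · I_f  ⇒  q = S_e·E_s / (B·(1−ν²)·I_f).
q = 0.039 × 22500 / (5.9 × 0.8775 × 0.88) = 192.6 kPa

q ≈ 193 kPa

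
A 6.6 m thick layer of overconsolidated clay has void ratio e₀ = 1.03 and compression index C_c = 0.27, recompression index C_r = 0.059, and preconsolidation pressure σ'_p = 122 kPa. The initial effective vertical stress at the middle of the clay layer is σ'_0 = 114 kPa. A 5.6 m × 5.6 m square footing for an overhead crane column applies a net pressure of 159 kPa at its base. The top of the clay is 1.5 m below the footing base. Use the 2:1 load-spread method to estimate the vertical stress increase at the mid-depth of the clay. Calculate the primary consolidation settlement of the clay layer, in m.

Mid-depth of clay below the footing base: z = 1.5 + 6.6/2 = 4.8 m.
Stress increase at mid-clay by the 2:1 spreading method:
Δσ = qBL/((B+z)(L+z)) = 159×5.6×5.6/((5.6+4.8)(5.6+4.8)) = 46.101 kPa
Final effective stress: σ'_f = 114 + 46.101 = 160.1 kPa.
σ'_f = 160.1 > σ'_p = 122 kPa, so the stress path crosses the preconsolidation pressure — recompression up to σ'_p, then virgin compression beyond:
S_c = H/(1+e₀)·[C_r·log₁₀(σ'_p/σ'_0) + C_c·log₁₀(σ'_f/σ'_p)]
    = 6.6/2.03 × [0.059×log₁₀(122/114) + 0.27×log₁₀(160.1/122)]
    = 3.2512 × [0.0017378 + 0.031869] = 0.1093 m

S_c ≈ 0.109 m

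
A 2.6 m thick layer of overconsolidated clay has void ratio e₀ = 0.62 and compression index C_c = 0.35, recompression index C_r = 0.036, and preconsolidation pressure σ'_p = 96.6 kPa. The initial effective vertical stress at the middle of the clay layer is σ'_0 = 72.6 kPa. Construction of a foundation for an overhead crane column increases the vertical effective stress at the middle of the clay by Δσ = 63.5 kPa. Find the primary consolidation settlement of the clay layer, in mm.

Final effective stress: σ'_f = 72.6 + 63.5 = 136.1 kPa.
σ'_f = 136.1 > σ'_p = 96.6 kPa, so the stress path crosses the preconsolidation pressure — recompression up to σ'_p, then virgin compression beyond:
S_c = H/(1+e₀)·[C_r·log₁₀(σ'_p/σ'_0) + C_c·log₁₀(σ'_f/σ'_p)]
    = 2.6/1.62 × [0.036×log₁₀(96.6/72.6) + 0.35×log₁₀(136.1/96.6)]
    = 1.6049 × [0.0044655 + 0.052108] = 0.09079 m

S_c ≈ 90.8 mm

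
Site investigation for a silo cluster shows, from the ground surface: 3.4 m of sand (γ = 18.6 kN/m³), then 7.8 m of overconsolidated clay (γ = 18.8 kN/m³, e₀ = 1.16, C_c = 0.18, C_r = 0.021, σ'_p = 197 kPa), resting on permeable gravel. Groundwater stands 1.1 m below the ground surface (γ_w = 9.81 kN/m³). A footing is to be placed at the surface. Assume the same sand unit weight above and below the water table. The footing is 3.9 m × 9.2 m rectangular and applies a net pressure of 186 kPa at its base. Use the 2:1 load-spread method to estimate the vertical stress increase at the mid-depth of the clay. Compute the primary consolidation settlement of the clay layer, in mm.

Mid-depth of clay below the ground surface: z = 3.4 + 7.8/2 = 7.3 m.
Total vertical stress at mid-clay: σ_v = 18.6×3.4 + 18.8×3.9 = 136.56 kPa.
Pore pressure: u = 9.81×(7.3 − 1.1) = 60.822 kPa.
Initial effective stress: σ'_0 = σ_v − u = 136.56 − 60.822 = 75.738 kPa.
Stress increase at mid-clay by the 2:1 spreading method:
Δσ = qBL/((B+z)(L+z)) = 186×3.9×9.2/((3.9+7.3)(9.2+7.3)) = 36.113 kPa
Final effective stress: σ'_f = 75.738 + 36.113 = 111.85 kPa.
σ'_f = 111.85 ≤ σ'_p = 197 kPa, so the clay remains overconsolidated and only the recompression index applies:
S_c = C_r·H/(1+e₀)·log₁₀(σ'_f/σ'_0) = 0.021×7.8/2.16×log₁₀(111.85/75.738)
    = 0.075833 × 0.16932 = 0.01284 m

S_c ≈ 12.8 mm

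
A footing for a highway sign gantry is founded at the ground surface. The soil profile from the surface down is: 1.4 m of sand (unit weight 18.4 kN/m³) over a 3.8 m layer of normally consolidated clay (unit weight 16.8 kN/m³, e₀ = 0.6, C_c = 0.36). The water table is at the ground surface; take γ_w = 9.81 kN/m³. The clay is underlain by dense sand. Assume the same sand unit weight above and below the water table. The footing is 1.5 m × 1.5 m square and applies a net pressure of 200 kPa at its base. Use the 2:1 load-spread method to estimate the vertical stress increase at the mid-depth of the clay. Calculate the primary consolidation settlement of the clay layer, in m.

Mid-depth of clay below the ground surface: z = 1.4 + 3.8/2 = 3.3 m.
Total vertical stress at mid-clay: σ_v = 18.4×1.4 + 16.8×1.9 = 57.68 kPa.
Pore pressure: u = 9.81×(3.3 − 0) = 32.373 kPa.
Initial effective stress: σ'_0 = σ_v − u = 57.68 − 32.373 = 25.307 kPa.
Stress increase at mid-clay by the 2:1 spreading method:
Δσ = qBL/((B+z)(L+z)) = 200×1.5×1.5/((1.5+3.3)(1.5+3.3)) = 19.531 kPa
Final effective stress: σ'_f = σ'_0 + Δσ = 25.307 + 19.531 = 44.838 kPa.
Normally consolidated clay, so the full stress increment lies on the virgin compression line:
S_c = C_c·H/(1+e₀)·log₁₀(σ'_f/σ'_0) = 0.36×3.8/(1+0.6)×log₁₀(44.838/25.307)
    = 0.855 × 0.24841 = 0.2124 m

S_c ≈ 0.212 m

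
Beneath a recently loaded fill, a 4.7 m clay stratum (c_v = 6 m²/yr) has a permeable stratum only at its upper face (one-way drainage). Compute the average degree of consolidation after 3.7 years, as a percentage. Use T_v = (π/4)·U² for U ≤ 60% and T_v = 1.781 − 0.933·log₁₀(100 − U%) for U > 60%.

U ≈ 93.2 %

Drainage path length: H_d = H = 4.7 m (single drainage).
T_v = c_v·t/H_d² = 6×3.7/4.7² = 1.005.
T_v = 1.005 corresponds to the U > 60% branch:
U = 1 − 10^((1.781 − T_v)/0.933)/100 = 0.9321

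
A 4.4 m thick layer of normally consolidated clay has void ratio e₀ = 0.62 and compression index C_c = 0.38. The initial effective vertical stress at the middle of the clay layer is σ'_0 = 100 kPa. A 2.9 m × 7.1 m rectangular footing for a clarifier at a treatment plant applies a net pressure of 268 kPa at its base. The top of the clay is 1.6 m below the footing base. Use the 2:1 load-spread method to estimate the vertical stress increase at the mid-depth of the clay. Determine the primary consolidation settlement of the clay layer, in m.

S_c ≈ 0.252 m

Mid-depth of clay below the footing base: z = 1.6 + 4.4/2 = 3.8 m.
Stress increase at mid-clay by the 2:1 spreading method:
Δσ = qBL/((B+z)(L+z)) = 268×2.9×7.1/((2.9+3.8)(7.1+3.8)) = 75.56 kPa
Final effective stress: σ'_f = σ'_0 + Δσ = 100 + 75.56 = 175.56 kPa.
Normally consolidated clay, so the full stress increment lies on the virgin compression line:
S_c = C_c·H/(1+e₀)·log₁₀(σ'_f/σ'_0) = 0.38×4.4/(1+0.62)×log₁₀(175.56/100)
    = 1.0321 × 0.24443 = 0.2523 m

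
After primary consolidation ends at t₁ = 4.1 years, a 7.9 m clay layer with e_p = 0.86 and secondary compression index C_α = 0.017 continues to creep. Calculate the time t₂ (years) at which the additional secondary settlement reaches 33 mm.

S_s = C_α·H/(1+e_p)·log₁₀(t₂/t₁) ⇒ log₁₀(t₂/t₁) = S_s·(1+e_p)/(C_α·H).
log₁₀(t₂/t₁) = 0.033 × (1+0.86) / (0.017×7.9) = 0.457
t₂ = t₁ × 10^0.457 = 4.1 × 2.864 = 11.74 years

t₂ ≈ 11.7 years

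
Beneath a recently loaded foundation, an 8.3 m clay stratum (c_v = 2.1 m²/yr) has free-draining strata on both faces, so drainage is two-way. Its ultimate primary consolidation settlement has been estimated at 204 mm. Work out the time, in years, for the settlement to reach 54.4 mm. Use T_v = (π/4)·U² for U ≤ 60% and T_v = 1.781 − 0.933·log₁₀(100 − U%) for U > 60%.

Drainage path length: H_d = H/2 = 4.15 m (double drainage).
U = S(t)/S_ult = 54.4/204 = 0.2667.
U ≤ 60%: T_v = (π/4)·U² = (π/4)×0.26667² = 0.055851.
t = T_v·H_d²/c_v = 0.055851×4.15²/2.1 = 0.458 years.

t ≈ 0.458 years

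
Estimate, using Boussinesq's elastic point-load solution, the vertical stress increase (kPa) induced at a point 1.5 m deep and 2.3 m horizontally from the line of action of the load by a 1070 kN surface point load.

Δσ_z ≈ 11 kPa

Boussinesq vertical stress below a point load on an elastic half-space:
Δσ_z = 3P/(2πz²) · [1 + (r/z)²]^(−5/2)
r/z = 2.3/1.5 = 1.5333; [1+(r/z)²]^(−5/2) = 0.048644.
Δσ_z = 3×1070/(2π×1.5²) × 0.048644 = 227.06 × 0.048644 = 11.05 kPa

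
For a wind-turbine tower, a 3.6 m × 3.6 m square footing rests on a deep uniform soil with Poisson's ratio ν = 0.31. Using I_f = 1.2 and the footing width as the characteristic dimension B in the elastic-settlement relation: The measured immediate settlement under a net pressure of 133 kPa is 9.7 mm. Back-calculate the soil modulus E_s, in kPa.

E_s ≈ 53500 kPa

S_e = q·B·(1−ν²)/E_s · I_f  ⇒  E_s = q·B·(1−ν²)·I_f / S_e.
E_s = 133 × 3.6 × 0.9039 × 1.2 / 0.0097 = 53540 kPa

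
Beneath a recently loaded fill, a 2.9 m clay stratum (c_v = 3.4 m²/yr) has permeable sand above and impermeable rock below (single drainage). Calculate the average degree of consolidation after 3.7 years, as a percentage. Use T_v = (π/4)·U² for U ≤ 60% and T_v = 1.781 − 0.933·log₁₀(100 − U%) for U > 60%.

Drainage path length: H_d = H = 2.9 m (single drainage).
T_v = c_v·t/H_d² = 3.4×3.7/2.9² = 1.4958.
T_v = 1.4958 corresponds to the U > 60% branch:
U = 1 − 10^((1.781 − T_v)/0.933)/100 = 0.9798

U ≈ 98 %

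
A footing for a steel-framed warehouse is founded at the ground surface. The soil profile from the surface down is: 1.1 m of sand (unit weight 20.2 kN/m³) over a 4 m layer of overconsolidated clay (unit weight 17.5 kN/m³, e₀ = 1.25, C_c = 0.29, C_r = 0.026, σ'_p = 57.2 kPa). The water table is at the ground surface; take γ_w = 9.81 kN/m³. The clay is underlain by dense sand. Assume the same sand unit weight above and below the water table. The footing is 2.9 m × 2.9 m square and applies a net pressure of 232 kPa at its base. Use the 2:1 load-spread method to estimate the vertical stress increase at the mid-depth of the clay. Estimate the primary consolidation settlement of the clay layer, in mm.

S_c ≈ 93.1 mm

Mid-depth of clay below the ground surface: z = 1.1 + 4/2 = 3.1 m.
Total vertical stress at mid-clay: σ_v = 20.2×1.1 + 17.5×2 = 57.22 kPa.
Pore pressure: u = 9.81×(3.1 − 0) = 30.411 kPa.
Initial effective stress: σ'_0 = σ_v − u = 57.22 − 30.411 = 26.809 kPa.
Stress increase at mid-clay by the 2:1 spreading method:
Δσ = qBL/((B+z)(L+z)) = 232×2.9×2.9/((2.9+3.1)(2.9+3.1)) = 54.198 kPa
Final effective stress: σ'_f = 26.809 + 54.198 = 81.007 kPa.
σ'_f = 81.007 > σ'_p = 57.2 kPa, so the stress path crosses the preconsolidation pressure — recompression up to σ'_p, then virgin compression beyond:
S_c = H/(1+e₀)·[C_r·log₁₀(σ'_p/σ'_0) + C_c·log₁₀(σ'_f/σ'_p)]
    = 4/2.25 × [0.026×log₁₀(57.2/26.809) + 0.29×log₁₀(81.007/57.2)]
    = 1.7778 × [0.008557 + 0.043827] = 0.09313 m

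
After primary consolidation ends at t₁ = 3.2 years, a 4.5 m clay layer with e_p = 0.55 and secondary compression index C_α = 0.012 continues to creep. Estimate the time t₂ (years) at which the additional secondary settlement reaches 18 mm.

t₂ ≈ 10.5 years

S_s = C_α·H/(1+e_p)·log₁₀(t₂/t₁) ⇒ log₁₀(t₂/t₁) = S_s·(1+e_p)/(C_α·H).
log₁₀(t₂/t₁) = 0.018 × (1+0.55) / (0.012×4.5) = 0.5167
t₂ = t₁ × 10^0.5167 = 3.2 × 3.286 = 10.52 years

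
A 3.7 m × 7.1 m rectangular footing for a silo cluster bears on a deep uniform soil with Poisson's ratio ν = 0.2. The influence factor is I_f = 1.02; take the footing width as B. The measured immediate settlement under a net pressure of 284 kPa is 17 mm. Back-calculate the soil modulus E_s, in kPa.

E_s ≈ 60500 kPa

S_e = q·B·(1−ν²)/E_s · I_f  ⇒  E_s = q·B·(1−ν²)·I_f / S_e.
E_s = 284 × 3.7 × 0.96 × 1.02 / 0.017 = 60530 kPa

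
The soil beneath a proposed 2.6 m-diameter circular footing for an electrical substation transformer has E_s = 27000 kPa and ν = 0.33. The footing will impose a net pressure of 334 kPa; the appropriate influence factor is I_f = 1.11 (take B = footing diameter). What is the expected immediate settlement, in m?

S_e ≈ 0.0318 m

Immediate (elastic) settlement: S_e = q·B·(1−ν²)/E_s · I_f.
S_e = 334 × 2.6 × (1 − 0.33²) / 27000 × 1.11
    = 334 × 2.6 × 0.8911 / 27000 × 1.11
    = 0.03181 m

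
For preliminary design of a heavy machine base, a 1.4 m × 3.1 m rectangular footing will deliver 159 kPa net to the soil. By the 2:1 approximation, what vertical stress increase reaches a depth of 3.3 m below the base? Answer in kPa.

By the 2:1 method the load spreads at 1 horizontal : 2 vertical, so at depth z the loaded area has grown by z in each plan dimension:
Δσ = qBL/((B+z)(L+z)) = 159×1.4×3.1/((1.4+3.3)(3.1+3.3)) = 22.941 kPa

Δσ_z ≈ 22.9 kPa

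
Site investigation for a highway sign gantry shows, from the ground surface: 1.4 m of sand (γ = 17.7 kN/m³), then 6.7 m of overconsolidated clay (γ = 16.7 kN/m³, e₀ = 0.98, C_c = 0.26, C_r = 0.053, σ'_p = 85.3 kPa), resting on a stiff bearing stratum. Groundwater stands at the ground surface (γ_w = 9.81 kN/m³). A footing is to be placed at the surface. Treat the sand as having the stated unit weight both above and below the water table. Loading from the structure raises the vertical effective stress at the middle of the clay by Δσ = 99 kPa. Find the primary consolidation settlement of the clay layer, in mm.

Mid-depth of clay below the ground surface: z = 1.4 + 6.7/2 = 4.75 m.
Total vertical stress at mid-clay: σ_v = 17.7×1.4 + 16.7×3.35 = 80.725 kPa.
Pore pressure: u = 9.81×(4.75 − 0) = 46.598 kPa.
Initial effective stress: σ'_0 = σ_v − u = 80.725 − 46.598 = 34.127 kPa.
Final effective stress: σ'_f = 34.127 + 99 = 133.13 kPa.
σ'_f = 133.13 > σ'_p = 85.3 kPa, so the stress path crosses the preconsolidation pressure — recompression up to σ'_p, then virgin compression beyond:
S_c = H/(1+e₀)·[C_r·log₁₀(σ'_p/σ'_0) + C_c·log₁₀(σ'_f/σ'_p)]
    = 6.7/1.98 × [0.053×log₁₀(85.3/34.127) + 0.26×log₁₀(133.13/85.3)]
    = 3.3838 × [0.021086 + 0.050265] = 0.2414 m

S_c ≈ 241 mm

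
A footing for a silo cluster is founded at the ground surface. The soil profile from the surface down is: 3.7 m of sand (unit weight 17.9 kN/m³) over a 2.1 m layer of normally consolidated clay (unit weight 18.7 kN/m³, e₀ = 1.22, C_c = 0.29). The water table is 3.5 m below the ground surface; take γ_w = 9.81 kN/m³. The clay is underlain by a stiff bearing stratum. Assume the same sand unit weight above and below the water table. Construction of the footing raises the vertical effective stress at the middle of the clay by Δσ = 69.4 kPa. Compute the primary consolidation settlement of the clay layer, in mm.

Mid-depth of clay below the ground surface: z = 3.7 + 2.1/2 = 4.75 m.
Total vertical stress at mid-clay: σ_v = 17.9×3.7 + 18.7×1.05 = 85.865 kPa.
Pore pressure: u = 9.81×(4.75 − 3.5) = 12.263 kPa.
Initial effective stress: σ'_0 = σ_v − u = 85.865 − 12.263 = 73.602 kPa.
Final effective stress: σ'_f = σ'_0 + Δσ = 73.602 + 69.4 = 143 kPa.
Normally consolidated clay, so the full stress increment lies on the virgin compression line:
S_c = C_c·H/(1+e₀)·log₁₀(σ'_f/σ'_0) = 0.29×2.1/(1+1.22)×log₁₀(143/73.602)
    = 0.27432 × 0.28845 = 0.07913 m

S_c ≈ 79.1 mm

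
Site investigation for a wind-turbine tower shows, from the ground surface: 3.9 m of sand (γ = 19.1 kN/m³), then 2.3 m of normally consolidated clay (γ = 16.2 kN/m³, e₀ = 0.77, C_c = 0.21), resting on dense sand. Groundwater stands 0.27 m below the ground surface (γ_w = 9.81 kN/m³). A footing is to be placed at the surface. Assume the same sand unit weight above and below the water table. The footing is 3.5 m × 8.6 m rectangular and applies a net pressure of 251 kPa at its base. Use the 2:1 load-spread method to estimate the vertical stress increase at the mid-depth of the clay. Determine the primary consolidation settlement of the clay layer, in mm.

Mid-depth of clay below the ground surface: z = 3.9 + 2.3/2 = 5.05 m.
Total vertical stress at mid-clay: σ_v = 19.1×3.9 + 16.2×1.15 = 93.12 kPa.
Pore pressure: u = 9.81×(5.05 − 0.27) = 46.892 kPa.
Initial effective stress: σ'_0 = σ_v − u = 93.12 − 46.892 = 46.228 kPa.
Stress increase at mid-clay by the 2:1 spreading method:
Δσ = qBL/((B+z)(L+z)) = 251×3.5×8.6/((3.5+5.05)(8.6+5.05)) = 64.735 kPa
Final effective stress: σ'_f = σ'_0 + Δσ = 46.228 + 64.735 = 110.96 kPa.
Normally consolidated clay, so the full stress increment lies on the virgin compression line:
S_c = C_c·H/(1+e₀)·log₁₀(σ'_f/σ'_0) = 0.21×2.3/(1+0.77)×log₁₀(110.96/46.228)
    = 0.27288 × 0.38026 = 0.1038 m

S_c ≈ 104 mm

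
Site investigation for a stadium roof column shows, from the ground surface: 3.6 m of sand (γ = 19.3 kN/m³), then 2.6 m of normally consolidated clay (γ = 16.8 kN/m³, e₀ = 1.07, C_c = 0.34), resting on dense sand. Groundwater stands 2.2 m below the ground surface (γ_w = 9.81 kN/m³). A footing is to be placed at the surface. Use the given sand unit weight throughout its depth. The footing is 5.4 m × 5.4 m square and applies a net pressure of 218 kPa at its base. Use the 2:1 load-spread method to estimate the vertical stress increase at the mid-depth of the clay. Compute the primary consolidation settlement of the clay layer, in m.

S_c ≈ 0.121 m

Mid-depth of clay below the ground surface: z = 3.6 + 2.6/2 = 4.9 m.
Total vertical stress at mid-clay: σ_v = 19.3×3.6 + 16.8×1.3 = 91.32 kPa.
Pore pressure: u = 9.81×(4.9 − 2.2) = 26.487 kPa.
Initial effective stress: σ'_0 = σ_v − u = 91.32 − 26.487 = 64.833 kPa.
Stress increase at mid-clay by the 2:1 spreading method:
Δσ = qBL/((B+z)(L+z)) = 218×5.4×5.4/((5.4+4.9)(5.4+4.9)) = 59.92 kPa
Final effective stress: σ'_f = σ'_0 + Δσ = 64.833 + 59.92 = 124.75 kPa.
Normally consolidated clay, so the full stress increment lies on the virgin compression line:
S_c = C_c·H/(1+e₀)·log₁₀(σ'_f/σ'_0) = 0.34×2.6/(1+1.07)×log₁₀(124.75/64.833)
    = 0.42705 × 0.28424 = 0.1214 m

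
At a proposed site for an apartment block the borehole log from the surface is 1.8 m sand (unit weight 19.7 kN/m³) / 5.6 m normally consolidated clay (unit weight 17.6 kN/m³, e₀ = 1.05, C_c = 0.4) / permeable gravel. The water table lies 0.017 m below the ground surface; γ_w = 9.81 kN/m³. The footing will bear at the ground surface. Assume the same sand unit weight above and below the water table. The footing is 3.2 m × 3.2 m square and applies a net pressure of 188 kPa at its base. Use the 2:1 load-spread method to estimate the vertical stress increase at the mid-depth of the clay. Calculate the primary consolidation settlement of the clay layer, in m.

Mid-depth of clay below the ground surface: z = 1.8 + 5.6/2 = 4.6 m.
Total vertical stress at mid-clay: σ_v = 19.7×1.8 + 17.6×2.8 = 84.74 kPa.
Pore pressure: u = 9.81×(4.6 − 0.017) = 44.959 kPa.
Initial effective stress: σ'_0 = σ_v − u = 84.74 − 44.959 = 39.781 kPa.
Stress increase at mid-clay by the 2:1 spreading method:
Δσ = qBL/((B+z)(L+z)) = 188×3.2×3.2/((3.2+4.6)(3.2+4.6)) = 31.642 kPa
Final effective stress: σ'_f = σ'_0 + Δσ = 39.781 + 31.642 = 71.423 kPa.
Normally consolidated clay, so the full stress increment lies on the virgin compression line:
S_c = C_c·H/(1+e₀)·log₁₀(σ'_f/σ'_0) = 0.4×5.6/(1+1.05)×log₁₀(71.423/39.781)
    = 1.0927 × 0.25416 = 0.2777 m

S_c ≈ 0.278 m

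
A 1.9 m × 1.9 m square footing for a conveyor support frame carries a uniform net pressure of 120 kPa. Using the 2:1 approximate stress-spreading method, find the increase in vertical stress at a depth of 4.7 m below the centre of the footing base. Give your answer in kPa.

By the 2:1 method the load spreads at 1 horizontal : 2 vertical, so at depth z the loaded area has grown by z in each plan dimension:
Δσ = qBL/((B+z)(L+z)) = 120×1.9×1.9/((1.9+4.7)(1.9+4.7)) = 9.9449 kPa

Δσ_z ≈ 9.94 kPa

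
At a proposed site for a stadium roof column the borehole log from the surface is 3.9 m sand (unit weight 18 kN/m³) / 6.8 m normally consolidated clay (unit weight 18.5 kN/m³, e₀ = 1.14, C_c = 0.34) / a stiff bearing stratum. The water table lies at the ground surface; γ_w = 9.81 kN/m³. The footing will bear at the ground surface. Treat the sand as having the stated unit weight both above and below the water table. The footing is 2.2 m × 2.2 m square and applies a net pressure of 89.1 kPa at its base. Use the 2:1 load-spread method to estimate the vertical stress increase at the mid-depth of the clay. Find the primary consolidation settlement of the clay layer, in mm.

Mid-depth of clay below the ground surface: z = 3.9 + 6.8/2 = 7.3 m.
Total vertical stress at mid-clay: σ_v = 18×3.9 + 18.5×3.4 = 133.1 kPa.
Pore pressure: u = 9.81×(7.3 − 0) = 71.613 kPa.
Initial effective stress: σ'_0 = σ_v − u = 133.1 − 71.613 = 61.487 kPa.
Stress increase at mid-clay by the 2:1 spreading method:
Δσ = qBL/((B+z)(L+z)) = 89.1×2.2×2.2/((2.2+7.3)(2.2+7.3)) = 4.7783 kPa
Final effective stress: σ'_f = σ'_0 + Δσ = 61.487 + 4.7783 = 66.265 kPa.
Normally consolidated clay, so the full stress increment lies on the virgin compression line:
S_c = C_c·H/(1+e₀)·log₁₀(σ'_f/σ'_0) = 0.34×6.8/(1+1.14)×log₁₀(66.265/61.487)
    = 1.0804 × 0.032501 = 0.03511 m

S_c ≈ 35.1 mm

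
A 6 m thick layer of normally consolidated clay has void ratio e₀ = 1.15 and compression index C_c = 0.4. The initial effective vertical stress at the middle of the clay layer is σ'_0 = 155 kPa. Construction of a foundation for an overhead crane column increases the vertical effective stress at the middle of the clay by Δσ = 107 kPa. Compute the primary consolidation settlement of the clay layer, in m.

Final effective stress: σ'_f = σ'_0 + Δσ = 155 + 107 = 262 kPa.
Normally consolidated clay, so the full stress increment lies on the virgin compression line:
S_c = C_c·H/(1+e₀)·log₁₀(σ'_f/σ'_0) = 0.4×6/(1+1.15)×log₁₀(262/155)
    = 1.1163 × 0.22797 = 0.2545 m

S_c ≈ 0.254 m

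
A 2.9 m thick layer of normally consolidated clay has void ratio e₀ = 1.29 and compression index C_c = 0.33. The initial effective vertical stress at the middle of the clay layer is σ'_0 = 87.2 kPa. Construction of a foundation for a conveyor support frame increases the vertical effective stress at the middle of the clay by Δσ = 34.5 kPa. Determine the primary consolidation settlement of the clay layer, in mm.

S_c ≈ 60.5 mm

Final effective stress: σ'_f = σ'_0 + Δσ = 87.2 + 34.5 = 121.7 kPa.
Normally consolidated clay, so the full stress increment lies on the virgin compression line:
S_c = C_c·H/(1+e₀)·log₁₀(σ'_f/σ'_0) = 0.33×2.9/(1+1.29)×log₁₀(121.7/87.2)
    = 0.4179 × 0.14477 = 0.0605 m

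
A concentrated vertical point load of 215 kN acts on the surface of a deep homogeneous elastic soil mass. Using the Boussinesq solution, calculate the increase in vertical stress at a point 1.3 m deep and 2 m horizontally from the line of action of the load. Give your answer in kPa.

Boussinesq vertical stress below a point load on an elastic half-space:
Δσ_z = 3P/(2πz²) · [1 + (r/z)²]^(−5/2)
r/z = 2/1.3 = 1.5385; [1+(r/z)²]^(−5/2) = 0.048077.
Δσ_z = 3×215/(2π×1.3²) × 0.048077 = 60.743 × 0.048077 = 2.92 kPa

Δσ_z ≈ 2.92 kPa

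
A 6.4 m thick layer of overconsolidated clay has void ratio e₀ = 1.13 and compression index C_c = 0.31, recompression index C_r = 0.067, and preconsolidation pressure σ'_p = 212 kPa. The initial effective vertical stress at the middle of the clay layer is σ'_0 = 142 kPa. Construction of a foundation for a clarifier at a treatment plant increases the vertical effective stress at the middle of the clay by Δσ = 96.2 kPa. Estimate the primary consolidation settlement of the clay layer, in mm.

S_c ≈ 82.2 mm

Final effective stress: σ'_f = 142 + 96.2 = 238.2 kPa.
σ'_f = 238.2 > σ'_p = 212 kPa, so the stress path crosses the preconsolidation pressure — recompression up to σ'_p, then virgin compression beyond:
S_c = H/(1+e₀)·[C_r·log₁₀(σ'_p/σ'_0) + C_c·log₁₀(σ'_f/σ'_p)]
    = 6.4/2.13 × [0.067×log₁₀(212/142) + 0.31×log₁₀(238.2/212)]
    = 3.0047 × [0.011661 + 0.015688] = 0.08218 m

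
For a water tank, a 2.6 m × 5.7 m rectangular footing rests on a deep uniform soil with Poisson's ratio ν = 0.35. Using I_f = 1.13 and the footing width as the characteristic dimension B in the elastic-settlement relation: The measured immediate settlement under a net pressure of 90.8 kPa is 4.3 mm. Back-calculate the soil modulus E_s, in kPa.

S_e = q·B·(1−ν²)/E_s · I_f  ⇒  E_s = q·B·(1−ν²)·I_f / S_e.
E_s = 90.8 × 2.6 × 0.8775 × 1.13 / 0.0043 = 54440 kPa

E_s ≈ 54400 kPa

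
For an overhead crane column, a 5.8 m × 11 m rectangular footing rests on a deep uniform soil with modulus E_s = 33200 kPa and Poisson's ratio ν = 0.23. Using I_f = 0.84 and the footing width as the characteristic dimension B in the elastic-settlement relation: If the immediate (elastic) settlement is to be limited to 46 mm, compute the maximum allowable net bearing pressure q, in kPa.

q ≈ 331 kPa

S_e = q·B·(1−ν²)/E_s · I_f  ⇒  q = S_e·E_s / (B·(1−ν²)·I_f).
q = 0.046 × 33200 / (5.8 × 0.9471 × 0.84) = 331 kPa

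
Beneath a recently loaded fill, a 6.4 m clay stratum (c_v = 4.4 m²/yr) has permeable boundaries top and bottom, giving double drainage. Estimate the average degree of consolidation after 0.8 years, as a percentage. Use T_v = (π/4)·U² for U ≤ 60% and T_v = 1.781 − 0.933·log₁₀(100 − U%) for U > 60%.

U ≈ 65.3 %

Drainage path length: H_d = H/2 = 3.2 m (double drainage).
T_v = c_v·t/H_d² = 4.4×0.8/3.2² = 0.34375.
T_v = 0.34375 corresponds to the U > 60% branch:
U = 1 − 10^((1.781 − T_v)/0.933)/100 = 0.6529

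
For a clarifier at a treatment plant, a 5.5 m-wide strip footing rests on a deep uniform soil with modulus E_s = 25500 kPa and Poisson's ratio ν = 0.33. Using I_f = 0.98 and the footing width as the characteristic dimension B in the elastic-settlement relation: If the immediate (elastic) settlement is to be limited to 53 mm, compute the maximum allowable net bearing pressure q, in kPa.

S_e = q·B·(1−ν²)/E_s · I_f  ⇒  q = S_e·E_s / (B·(1−ν²)·I_f).
q = 0.053 × 25500 / (5.5 × 0.8911 × 0.98) = 281.4 kPa

q ≈ 281 kPa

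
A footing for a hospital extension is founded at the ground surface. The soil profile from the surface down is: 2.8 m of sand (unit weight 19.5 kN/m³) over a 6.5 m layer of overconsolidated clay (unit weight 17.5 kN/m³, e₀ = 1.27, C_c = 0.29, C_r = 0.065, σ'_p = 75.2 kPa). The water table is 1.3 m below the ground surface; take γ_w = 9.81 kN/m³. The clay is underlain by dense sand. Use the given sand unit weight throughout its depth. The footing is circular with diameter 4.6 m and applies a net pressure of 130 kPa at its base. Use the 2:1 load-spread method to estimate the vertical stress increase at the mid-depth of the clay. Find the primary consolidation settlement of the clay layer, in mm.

S_c ≈ 73.2 mm

Mid-depth of clay below the ground surface: z = 2.8 + 6.5/2 = 6.05 m.
Total vertical stress at mid-clay: σ_v = 19.5×2.8 + 17.5×3.25 = 111.47 kPa.
Pore pressure: u = 9.81×(6.05 − 1.3) = 46.598 kPa.
Initial effective stress: σ'_0 = σ_v − u = 111.47 − 46.598 = 64.872 kPa.
Stress increase at mid-clay by the 2:1 spreading method:
Δσ ≈ qD²/(D+z)² = 130×4.6²/(4.6+6.05)² = 24.253 kPa
Final effective stress: σ'_f = 64.872 + 24.253 = 89.125 kPa.
σ'_f = 89.125 > σ'_p = 75.2 kPa, so the stress path crosses the preconsolidation pressure — recompression up to σ'_p, then virgin compression beyond:
S_c = H/(1+e₀)·[C_r·log₁₀(σ'_p/σ'_0) + C_c·log₁₀(σ'_f/σ'_p)]
    = 6.5/2.27 × [0.065×log₁₀(75.2/64.872) + 0.29×log₁₀(89.125/75.2)]
    = 2.8634 × [0.0041704 + 0.021397] = 0.07321 m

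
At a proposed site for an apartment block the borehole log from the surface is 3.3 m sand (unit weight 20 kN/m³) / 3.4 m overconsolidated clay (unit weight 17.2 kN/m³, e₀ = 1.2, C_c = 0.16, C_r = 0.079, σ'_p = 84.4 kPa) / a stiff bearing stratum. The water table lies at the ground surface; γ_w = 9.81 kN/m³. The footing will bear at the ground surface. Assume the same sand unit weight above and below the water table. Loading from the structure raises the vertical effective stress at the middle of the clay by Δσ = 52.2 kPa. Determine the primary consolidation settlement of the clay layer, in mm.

Mid-depth of clay below the ground surface: z = 3.3 + 3.4/2 = 5 m.
Total vertical stress at mid-clay: σ_v = 20×3.3 + 17.2×1.7 = 95.24 kPa.
Pore pressure: u = 9.81×(5 − 0) = 49.05 kPa.
Initial effective stress: σ'_0 = σ_v − u = 95.24 − 49.05 = 46.19 kPa.
Final effective stress: σ'_f = 46.19 + 52.2 = 98.39 kPa.
σ'_f = 98.39 > σ'_p = 84.4 kPa, so the stress path crosses the preconsolidation pressure — recompression up to σ'_p, then virgin compression beyond:
S_c = H/(1+e₀)·[C_r·log₁₀(σ'_p/σ'_0) + C_c·log₁₀(σ'_f/σ'_p)]
    = 3.4/2.2 × [0.079×log₁₀(84.4/46.19) + 0.16×log₁₀(98.39/84.4)]
    = 1.5455 × [0.020682 + 0.010657] = 0.04843 m

S_c ≈ 48.4 mm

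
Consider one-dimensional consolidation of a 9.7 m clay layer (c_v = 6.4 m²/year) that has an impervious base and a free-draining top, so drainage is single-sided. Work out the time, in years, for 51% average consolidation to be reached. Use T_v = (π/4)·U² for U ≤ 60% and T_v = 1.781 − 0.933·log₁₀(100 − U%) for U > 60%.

t ≈ 3 years

Drainage path length: H_d = H = 9.7 m (single drainage).
U ≤ 60%: T_v = (π/4)·U² = (π/4)×0.51² = 0.20428.
t = T_v·H_d²/c_v = 0.20428×9.7²/6.4 = 3.003 years.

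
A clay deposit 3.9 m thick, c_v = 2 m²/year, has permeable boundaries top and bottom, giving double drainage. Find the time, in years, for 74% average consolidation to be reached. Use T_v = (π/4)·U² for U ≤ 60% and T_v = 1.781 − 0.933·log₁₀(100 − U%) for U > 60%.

Drainage path length: H_d = H/2 = 1.95 m (double drainage).
U > 60%: T_v = 1.781 − 0.933·log₁₀(100 − 74) = 0.46083.
t = T_v·H_d²/c_v = 0.46083×1.95²/2 = 0.8762 years.

t ≈ 0.876 years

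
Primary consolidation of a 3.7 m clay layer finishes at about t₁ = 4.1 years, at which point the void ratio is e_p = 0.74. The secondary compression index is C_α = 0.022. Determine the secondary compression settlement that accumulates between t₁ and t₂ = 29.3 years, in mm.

S_s ≈ 40 mm

Secondary compression: S_s = C_α·H/(1+e_p)·log₁₀(t₂/t₁)
S_s = 0.022×3.7/(1+0.74)×log₁₀(29.3/4.1)
    = 0.04678 × 0.8541 = 0.03996 m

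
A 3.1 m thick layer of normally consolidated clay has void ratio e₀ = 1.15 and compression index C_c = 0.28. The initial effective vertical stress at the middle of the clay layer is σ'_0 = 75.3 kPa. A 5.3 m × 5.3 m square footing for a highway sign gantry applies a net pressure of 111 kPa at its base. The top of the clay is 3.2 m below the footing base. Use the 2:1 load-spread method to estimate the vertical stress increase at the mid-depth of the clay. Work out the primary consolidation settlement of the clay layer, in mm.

S_c ≈ 60.2 mm

Mid-depth of clay below the footing base: z = 3.2 + 3.1/2 = 4.75 m.
Stress increase at mid-clay by the 2:1 spreading method:
Δσ = qBL/((B+z)(L+z)) = 111×5.3×5.3/((5.3+4.75)(5.3+4.75)) = 30.87 kPa
Final effective stress: σ'_f = σ'_0 + Δσ = 75.3 + 30.87 = 106.17 kPa.
Normally consolidated clay, so the full stress increment lies on the virgin compression line:
S_c = C_c·H/(1+e₀)·log₁₀(σ'_f/σ'_0) = 0.28×3.1/(1+1.15)×log₁₀(106.17/75.3)
    = 0.40372 × 0.14921 = 0.06024 m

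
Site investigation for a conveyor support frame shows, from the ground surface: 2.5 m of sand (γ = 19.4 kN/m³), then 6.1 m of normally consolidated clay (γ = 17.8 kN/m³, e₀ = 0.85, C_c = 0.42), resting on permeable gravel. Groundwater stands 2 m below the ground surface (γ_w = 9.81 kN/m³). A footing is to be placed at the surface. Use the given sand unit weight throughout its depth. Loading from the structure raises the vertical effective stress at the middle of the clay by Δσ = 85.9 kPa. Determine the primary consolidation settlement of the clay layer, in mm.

S_c ≈ 491 mm

Mid-depth of clay below the ground surface: z = 2.5 + 6.1/2 = 5.55 m.
Total vertical stress at mid-clay: σ_v = 19.4×2.5 + 17.8×3.05 = 102.79 kPa.
Pore pressure: u = 9.81×(5.55 − 2) = 34.825 kPa.
Initial effective stress: σ'_0 = σ_v − u = 102.79 − 34.825 = 67.965 kPa.
Final effective stress: σ'_f = σ'_0 + Δσ = 67.965 + 85.9 = 153.87 kPa.
Normally consolidated clay, so the full stress increment lies on the virgin compression line:
S_c = C_c·H/(1+e₀)·log₁₀(σ'_f/σ'_0) = 0.42×6.1/(1+0.85)×log₁₀(153.87/67.965)
    = 1.3849 × 0.35487 = 0.4915 m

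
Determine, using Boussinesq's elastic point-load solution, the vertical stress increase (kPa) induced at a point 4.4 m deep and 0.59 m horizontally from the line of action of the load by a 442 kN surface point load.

Boussinesq vertical stress below a point load on an elastic half-space:
Δσ_z = 3P/(2πz²) · [1 + (r/z)²]^(−5/2)
r/z = 0.59/4.4 = 0.13409; [1+(r/z)²]^(−5/2) = 0.95643.
Δσ_z = 3×442/(2π×4.4²) × 0.95643 = 10.901 × 0.95643 = 10.43 kPa

Δσ_z ≈ 10.4 kPa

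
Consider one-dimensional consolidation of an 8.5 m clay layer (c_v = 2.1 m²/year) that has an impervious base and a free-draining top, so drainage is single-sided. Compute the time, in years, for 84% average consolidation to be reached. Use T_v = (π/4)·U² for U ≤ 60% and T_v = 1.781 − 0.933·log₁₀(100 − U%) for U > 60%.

t ≈ 22.6 years

Drainage path length: H_d = H = 8.5 m (single drainage).
U > 60%: T_v = 1.781 − 0.933·log₁₀(100 − 84) = 0.65756.
t = T_v·H_d²/c_v = 0.65756×8.5²/2.1 = 22.62 years.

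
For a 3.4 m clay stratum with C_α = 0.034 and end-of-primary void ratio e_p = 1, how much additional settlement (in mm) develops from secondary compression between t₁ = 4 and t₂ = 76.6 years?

Secondary compression: S_s = C_α·H/(1+e_p)·log₁₀(t₂/t₁)
S_s = 0.034×3.4/(1+1)×log₁₀(76.6/4)
    = 0.0578 × 1.282 = 0.07411 m

S_s ≈ 74.1 mm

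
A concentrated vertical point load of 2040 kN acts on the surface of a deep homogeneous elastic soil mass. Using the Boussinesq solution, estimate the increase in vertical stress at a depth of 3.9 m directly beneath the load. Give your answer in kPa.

Δσ_z ≈ 64 kPa

Boussinesq vertical stress below a point load on an elastic half-space:
Δσ_z = 3P/(2πz²) · [1 + (r/z)²]^(−5/2)
r/z = 0/3.9 = 0; [1+(r/z)²]^(−5/2) = 1.
Δσ_z = 3×2040/(2π×3.9²) × 1 = 64.039 × 1 = 64.04 kPa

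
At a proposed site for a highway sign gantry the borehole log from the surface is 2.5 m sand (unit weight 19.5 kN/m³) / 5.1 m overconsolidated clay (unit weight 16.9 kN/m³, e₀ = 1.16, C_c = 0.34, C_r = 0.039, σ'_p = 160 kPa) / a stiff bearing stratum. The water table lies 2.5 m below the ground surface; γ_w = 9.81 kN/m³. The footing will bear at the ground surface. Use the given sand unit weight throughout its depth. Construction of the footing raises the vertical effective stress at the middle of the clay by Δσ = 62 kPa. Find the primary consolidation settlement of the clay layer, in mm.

S_c ≈ 26.2 mm

Mid-depth of clay below the ground surface: z = 2.5 + 5.1/2 = 5.05 m.
Total vertical stress at mid-clay: σ_v = 19.5×2.5 + 16.9×2.55 = 91.845 kPa.
Pore pressure: u = 9.81×(5.05 − 2.5) = 25.015 kPa.
Initial effective stress: σ'_0 = σ_v − u = 91.845 − 25.015 = 66.83 kPa.
Final effective stress: σ'_f = 66.83 + 62 = 128.83 kPa.
σ'_f = 128.83 ≤ σ'_p = 160 kPa, so the clay remains overconsolidated and only the recompression index applies:
S_c = C_r·H/(1+e₀)·log₁₀(σ'_f/σ'_0) = 0.039×5.1/2.16×log₁₀(128.83/66.83)
    = 0.092083 × 0.28505 = 0.02625 m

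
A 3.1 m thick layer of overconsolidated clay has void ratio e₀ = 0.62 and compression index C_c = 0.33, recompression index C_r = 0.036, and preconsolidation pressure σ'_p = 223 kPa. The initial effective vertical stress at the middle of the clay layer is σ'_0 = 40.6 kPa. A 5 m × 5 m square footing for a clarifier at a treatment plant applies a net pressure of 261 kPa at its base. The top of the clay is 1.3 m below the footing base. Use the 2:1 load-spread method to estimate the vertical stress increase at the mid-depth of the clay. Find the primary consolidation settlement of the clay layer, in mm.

S_c ≈ 38.4 mm

Mid-depth of clay below the footing base: z = 1.3 + 3.1/2 = 2.85 m.
Stress increase at mid-clay by the 2:1 spreading method:
Δσ = qBL/((B+z)(L+z)) = 261×5×5/((5+2.85)(5+2.85)) = 105.89 kPa
Final effective stress: σ'_f = 40.6 + 105.89 = 146.49 kPa.
σ'_f = 146.49 ≤ σ'_p = 223 kPa, so the clay remains overconsolidated and only the recompression index applies:
S_c = C_r·H/(1+e₀)·log₁₀(σ'_f/σ'_0) = 0.036×3.1/1.62×log₁₀(146.49/40.6)
    = 0.06889 × 0.55728 = 0.03839 m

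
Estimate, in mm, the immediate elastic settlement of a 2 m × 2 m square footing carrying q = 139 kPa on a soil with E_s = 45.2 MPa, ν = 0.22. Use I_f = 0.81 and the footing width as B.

Immediate (elastic) settlement: S_e = q·B·(1−ν²)/E_s · I_f.
E_s = 45.2 MPa = 45200 kPa.
S_e = 139 × 2 × (1 − 0.22²) / 45200 × 0.81
    = 139 × 2 × 0.9516 / 45200 × 0.81
    = 0.004741 m = 4.741 mm

S_e ≈ 4.74 mm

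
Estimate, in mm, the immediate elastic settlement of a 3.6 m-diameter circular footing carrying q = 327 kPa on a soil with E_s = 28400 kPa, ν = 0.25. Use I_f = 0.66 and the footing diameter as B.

S_e ≈ 25.6 mm

Immediate (elastic) settlement: S_e = q·B·(1−ν²)/E_s · I_f.
S_e = 327 × 3.6 × (1 − 0.25²) / 28400 × 0.66
    = 327 × 3.6 × 0.9375 / 28400 × 0.66
    = 0.02565 m = 25.65 mm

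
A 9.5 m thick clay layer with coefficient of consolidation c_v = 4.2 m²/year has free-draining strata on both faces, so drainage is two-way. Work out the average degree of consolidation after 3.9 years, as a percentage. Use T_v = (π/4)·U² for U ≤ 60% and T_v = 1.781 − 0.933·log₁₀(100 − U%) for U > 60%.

Drainage path length: H_d = H/2 = 4.75 m (double drainage).
T_v = c_v·t/H_d² = 4.2×3.9/4.75² = 0.72598.
T_v = 0.72598 corresponds to the U > 60% branch:
U = 1 − 10^((1.781 − T_v)/0.933)/100 = 0.8649

U ≈ 86.5 %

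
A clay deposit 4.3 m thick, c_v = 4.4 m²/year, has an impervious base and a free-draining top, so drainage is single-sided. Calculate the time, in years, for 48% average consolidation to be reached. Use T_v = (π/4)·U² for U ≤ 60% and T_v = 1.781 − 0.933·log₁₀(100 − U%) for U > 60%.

t ≈ 0.76 years

Drainage path length: H_d = H = 4.3 m (single drainage).
U ≤ 60%: T_v = (π/4)·U² = (π/4)×0.48² = 0.18096.
t = T_v·H_d²/c_v = 0.18096×4.3²/4.4 = 0.7604 years.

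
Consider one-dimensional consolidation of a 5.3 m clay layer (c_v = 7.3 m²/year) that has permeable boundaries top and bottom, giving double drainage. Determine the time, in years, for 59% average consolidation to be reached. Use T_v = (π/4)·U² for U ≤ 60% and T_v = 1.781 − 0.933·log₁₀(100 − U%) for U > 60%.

t ≈ 0.263 years

Drainage path length: H_d = H/2 = 2.65 m (double drainage).
U ≤ 60%: T_v = (π/4)·U² = (π/4)×0.59² = 0.2734.
t = T_v·H_d²/c_v = 0.2734×2.65²/7.3 = 0.263 years.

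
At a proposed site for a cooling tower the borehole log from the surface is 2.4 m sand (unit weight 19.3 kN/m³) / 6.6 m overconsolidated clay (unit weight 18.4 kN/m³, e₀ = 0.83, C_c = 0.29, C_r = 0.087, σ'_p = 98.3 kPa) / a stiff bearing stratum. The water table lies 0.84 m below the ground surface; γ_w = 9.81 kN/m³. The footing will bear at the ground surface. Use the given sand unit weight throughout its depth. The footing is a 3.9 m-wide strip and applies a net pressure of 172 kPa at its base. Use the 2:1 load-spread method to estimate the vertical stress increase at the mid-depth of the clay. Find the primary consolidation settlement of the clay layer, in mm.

Mid-depth of clay below the ground surface: z = 2.4 + 6.6/2 = 5.7 m.
Total vertical stress at mid-clay: σ_v = 19.3×2.4 + 18.4×3.3 = 107.04 kPa.
Pore pressure: u = 9.81×(5.7 − 0.84) = 47.677 kPa.
Initial effective stress: σ'_0 = σ_v − u = 107.04 − 47.677 = 59.363 kPa.
Stress increase at mid-clay by the 2:1 spreading method:
Δσ = qB/(B+z) = 172×3.9/(3.9+5.7) = 69.875 kPa
Final effective stress: σ'_f = 59.363 + 69.875 = 129.24 kPa.
σ'_f = 129.24 > σ'_p = 98.3 kPa, so the stress path crosses the preconsolidation pressure — recompression up to σ'_p, then virgin compression beyond:
S_c = H/(1+e₀)·[C_r·log₁₀(σ'_p/σ'_0) + C_c·log₁₀(σ'_f/σ'_p)]
    = 6.6/1.83 × [0.087×log₁₀(98.3/59.363) + 0.29×log₁₀(129.24/98.3)]
    = 3.6066 × [0.019056 + 0.034465] = 0.193 m

S_c ≈ 193 mm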